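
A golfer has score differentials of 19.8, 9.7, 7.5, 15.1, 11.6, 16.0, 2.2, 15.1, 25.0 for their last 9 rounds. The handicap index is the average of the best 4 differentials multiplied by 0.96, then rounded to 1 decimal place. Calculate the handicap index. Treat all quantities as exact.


All differentials: 19.8, 9.7, 7.5, 15.1, 11.6, 16.0, 2.2, 15.1, 25.0
Sorted: 2.2, 7.5, 9.7, 11.6, 15.1, 15.1, 16.0, 19.8, 25.0
Best 4: 2.2, 7.5, 9.7, 11.6
Average of best = 31 / 4 = 7.75
Raw index = 7.75 * 0.96 = 7.44
Handicap index = round(7.44, 1) = 7.4

7.4


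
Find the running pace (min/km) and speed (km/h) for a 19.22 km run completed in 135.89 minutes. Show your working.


Pace = time / distance = 135.89 min / 19.22 km = 7.0702 min/km
Speed = distance / time_in_hours = 19.22 / 2.2648 hr
Speed = 8.4863 km/h

7.0702 min/km, 8.4863 km/h


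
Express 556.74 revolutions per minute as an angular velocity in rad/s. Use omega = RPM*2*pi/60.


omega = RPM * 2 * pi / 60
omega = 556.74 * 2 * 3.14159 / 60
omega = 3498.1006 / 60 = 58.3017 rad/s

58.3017 rad/s


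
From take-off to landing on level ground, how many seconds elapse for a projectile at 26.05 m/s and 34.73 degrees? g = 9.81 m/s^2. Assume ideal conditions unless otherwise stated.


T = 2*v*sin(theta)/g
sin(theta) = sin(34.73 deg) = 0.5697
T = 2*26.05*0.5697 / 9.81
T = 29.6819 / 9.81 = 3.0257 s

3.0257 s


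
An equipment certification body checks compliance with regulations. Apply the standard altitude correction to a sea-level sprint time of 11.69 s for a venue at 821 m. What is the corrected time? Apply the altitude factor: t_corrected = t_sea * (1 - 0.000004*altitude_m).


Correction factor = 1 - 0.000004 * 821 = 0.996716
t_corrected = t_sea * factor = 11.69 * 0.996716
t_corrected = 11.6516 s

11.6516 s


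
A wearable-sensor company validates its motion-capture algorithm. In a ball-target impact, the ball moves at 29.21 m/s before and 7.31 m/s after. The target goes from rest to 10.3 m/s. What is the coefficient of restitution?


e = (v2_after - v1_after) / (v1_before - v2_before)
Numerator = 10.3 - 7.31 = 2.99
Denominator = 29.21 - 0 = 29.21
e = 2.99 / 29.21 = 0.1024

0.1024


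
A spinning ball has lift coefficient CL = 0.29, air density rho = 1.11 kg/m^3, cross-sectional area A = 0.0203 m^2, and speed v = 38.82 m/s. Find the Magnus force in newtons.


FM = 0.5 * CL * rho * A * v^2
FM = 0.5 * 0.29 * 1.11 * 0.0203 * 38.82^2
v^2 = 1506.9924
FM = 0.5 * 0.29 * 1.11 * 0.0203 * 1506.9924 = 4.9238 N

4.9238 N


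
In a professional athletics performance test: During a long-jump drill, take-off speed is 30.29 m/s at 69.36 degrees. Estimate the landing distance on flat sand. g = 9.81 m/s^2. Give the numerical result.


R = v^2 * sin(2*theta) / g
Convert angle to radians: theta = 69.36 deg = 1.2106 rad
sin(2*theta) = sin(2.4211) = 0.6597
R = 30.29^2 * 0.6597 / 9.81
R = 917.4841 * 0.6597 / 9.81 = 61.7024 m

61.7024 m


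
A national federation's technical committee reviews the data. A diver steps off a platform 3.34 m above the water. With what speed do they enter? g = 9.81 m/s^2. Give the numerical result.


v = sqrt(2 * g * h)
v = sqrt(2 * 9.81 * 3.34)
v = sqrt(65.5308) = 8.0951 m/s

8.0951 m/s


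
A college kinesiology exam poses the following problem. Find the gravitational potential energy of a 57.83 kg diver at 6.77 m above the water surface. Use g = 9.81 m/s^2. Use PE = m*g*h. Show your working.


PE = m * g * h
PE = 57.83 * 9.81 * 6.77
PE = 567.3123 * 6.77 = 3840.7043 J

3840.7043 J


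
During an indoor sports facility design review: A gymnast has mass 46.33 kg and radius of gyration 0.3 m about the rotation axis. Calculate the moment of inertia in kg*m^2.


I = m * k^2
I = 46.33 * 0.3^2
I = 46.33 * 0.09 = 4.1697 kg*m^2

4.1697 kg*m^2


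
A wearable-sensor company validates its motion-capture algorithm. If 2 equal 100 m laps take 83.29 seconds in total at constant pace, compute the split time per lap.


Split time = total_time / n_laps = 83.29 / 2
Split time = 41.645 s per lap

41.645 s


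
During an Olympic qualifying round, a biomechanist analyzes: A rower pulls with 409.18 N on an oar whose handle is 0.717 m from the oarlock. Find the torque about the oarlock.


tau = F * d
tau = 409.18 * 0.717
tau = 293.3821 N*m

293.3821 N*m


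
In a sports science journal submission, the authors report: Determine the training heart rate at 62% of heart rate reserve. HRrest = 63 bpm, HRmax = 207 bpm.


Target = HRrest + pct*(HRmax - HRrest)
Heart rate reserve = HRmax - HRrest = 207 - 63 = 144 bpm
Fraction = 62% = 0.62
Target = 63 + 0.62 * 144
Target = 63 + 89.28 = 152.28 bpm

152.28 bpm


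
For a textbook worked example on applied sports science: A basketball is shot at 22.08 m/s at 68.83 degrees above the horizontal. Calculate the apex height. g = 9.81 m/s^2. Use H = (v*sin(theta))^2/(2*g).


H = (v*sin(theta))^2 / (2*g)
vy = v*sin(theta) = 22.08 * sin(68.83 deg) = 20.5899 m/s
H = vy^2 / (2*g) = 423.9435 / (2*9.81)
H = 423.9435 / 19.62 = 21.6077 m

21.6077 m


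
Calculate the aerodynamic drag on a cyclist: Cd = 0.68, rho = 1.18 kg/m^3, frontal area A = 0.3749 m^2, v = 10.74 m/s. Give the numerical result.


Fd = 0.5 * Cd * rho * A * v^2
Fd = 0.5 * 0.68 * 1.18 * 0.3749 * 10.74^2
v^2 = 115.3476
Fd = 0.5 * 0.68 * 1.18 * 0.3749 * 115.3476 = 17.3494 N

17.3494 N


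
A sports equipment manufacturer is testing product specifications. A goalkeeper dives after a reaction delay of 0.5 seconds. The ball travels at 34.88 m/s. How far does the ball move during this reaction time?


d = v * t
d = 34.88 * 0.5
d = 17.44 m

17.44 m


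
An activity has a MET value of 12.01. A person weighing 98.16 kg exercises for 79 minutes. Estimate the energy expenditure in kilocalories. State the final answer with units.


kcal = MET * mass * time_hr
Convert time: 79 min = 1.3167 hr
kcal = 12.01 * 98.16 * 1.3167
kcal = 1552.2204 kcal

1552.2204 kcal


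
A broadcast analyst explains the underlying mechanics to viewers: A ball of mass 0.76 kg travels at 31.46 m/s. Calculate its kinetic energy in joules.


KE = 0.5 * m * v^2
KE = 0.5 * 0.76 * 31.46^2
KE = 0.5 * 0.76 * 989.7316 = 376.098 J

376.098 J


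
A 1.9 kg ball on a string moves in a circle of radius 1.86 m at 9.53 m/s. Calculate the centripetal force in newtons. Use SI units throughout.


Fc = m * v^2 / r
v^2 = 9.53^2 = 90.8209
Fc = 1.9 * 90.8209 / 1.86
Fc = 172.5597 / 1.86 = 92.774 N

92.774 N


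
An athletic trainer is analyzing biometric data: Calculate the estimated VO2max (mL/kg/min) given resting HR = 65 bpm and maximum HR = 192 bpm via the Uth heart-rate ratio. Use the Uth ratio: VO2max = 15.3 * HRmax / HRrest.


VO2max = 15.3 * HRmax / HRrest
VO2max = 15.3 * 192 / 65
VO2max = 2937.6 / 65 = 45.1938 mL/kg/min

45.1938 mL/kg/min


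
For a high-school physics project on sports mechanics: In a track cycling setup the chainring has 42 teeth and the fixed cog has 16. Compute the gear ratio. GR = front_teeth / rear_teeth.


GR = front_teeth / rear_teeth
GR = 42 / 16
GR = 2.625

2.625


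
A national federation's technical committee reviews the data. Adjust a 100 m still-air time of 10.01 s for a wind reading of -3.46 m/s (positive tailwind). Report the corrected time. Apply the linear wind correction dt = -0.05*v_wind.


dt = -0.05 * v_wind = -0.05 * -3.46 = 0.173 s
t_corrected = t_still + dt = 10.01 + (0.173)
t_corrected = 10.183 s

10.183 s


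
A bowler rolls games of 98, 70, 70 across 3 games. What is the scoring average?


Average = sum / n
Sum = 238
Average = 238 / 3 = 79.3333

79.3333


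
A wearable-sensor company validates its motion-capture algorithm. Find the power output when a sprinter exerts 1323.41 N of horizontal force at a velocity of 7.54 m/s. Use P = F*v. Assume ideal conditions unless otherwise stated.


P = F * v
P = 1323.41 * 7.54
P = 9978.5114 W

9978.5114 W


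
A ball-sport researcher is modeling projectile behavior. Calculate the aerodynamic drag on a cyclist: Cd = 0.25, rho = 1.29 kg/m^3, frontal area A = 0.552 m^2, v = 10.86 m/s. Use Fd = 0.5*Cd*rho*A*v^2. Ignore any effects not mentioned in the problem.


Fd = 0.5 * Cd * rho * A * v^2
Fd = 0.5 * 0.25 * 1.29 * 0.552 * 10.86^2
v^2 = 117.9396
Fd = 0.5 * 0.25 * 1.29 * 0.552 * 117.9396 = 10.4978 N

10.4978 N


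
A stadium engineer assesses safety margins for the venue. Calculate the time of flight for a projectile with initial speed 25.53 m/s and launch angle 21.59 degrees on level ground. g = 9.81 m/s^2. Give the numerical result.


T = 2*v*sin(theta)/g
sin(theta) = sin(21.59 deg) = 0.368
T = 2*25.53*0.368 / 9.81
T = 18.7882 / 9.81 = 1.9152 s

1.9152 s


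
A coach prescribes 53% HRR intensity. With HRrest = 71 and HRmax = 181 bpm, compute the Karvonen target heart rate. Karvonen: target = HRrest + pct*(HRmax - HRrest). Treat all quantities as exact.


Target = HRrest + pct*(HRmax - HRrest)
Heart rate reserve = HRmax - HRrest = 181 - 71 = 110 bpm
Fraction = 53% = 0.53
Target = 71 + 0.53 * 110
Target = 71 + 58.3 = 129.3 bpm

129.3 bpm


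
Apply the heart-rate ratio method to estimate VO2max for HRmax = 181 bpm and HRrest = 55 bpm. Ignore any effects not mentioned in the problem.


VO2max = 15.3 * HRmax / HRrest
VO2max = 15.3 * 181 / 55
VO2max = 2769.3 / 55 = 50.3509 mL/kg/min

50.3509 mL/kg/min


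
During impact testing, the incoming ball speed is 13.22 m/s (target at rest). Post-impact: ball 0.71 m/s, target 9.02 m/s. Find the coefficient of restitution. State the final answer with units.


e = (v2_after - v1_after) / (v1_before - v2_before)
Numerator = 9.02 - 0.71 = 8.31
Denominator = 13.22 - 0 = 13.22
e = 8.31 / 13.22 = 0.6286

0.6286


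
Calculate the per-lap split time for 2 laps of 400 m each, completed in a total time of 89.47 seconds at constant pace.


Split time = total_time / n_laps = 89.47 / 2
Split time = 44.735 s per lap

44.735 s


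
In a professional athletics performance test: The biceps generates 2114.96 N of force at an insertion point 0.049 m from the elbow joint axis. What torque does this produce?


tau = F * d
tau = 2114.96 * 0.049
tau = 103.633 N*m

103.633 N*m


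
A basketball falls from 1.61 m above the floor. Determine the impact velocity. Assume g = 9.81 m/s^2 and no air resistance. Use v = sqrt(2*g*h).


v = sqrt(2 * g * h)
v = sqrt(2 * 9.81 * 1.61)
v = sqrt(31.5882) = 5.6203 m/s

5.6203 m/s


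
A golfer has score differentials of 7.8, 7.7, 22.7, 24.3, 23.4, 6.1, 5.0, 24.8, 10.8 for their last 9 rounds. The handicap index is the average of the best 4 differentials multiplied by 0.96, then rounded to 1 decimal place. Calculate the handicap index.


All differentials: 7.8, 7.7, 22.7, 24.3, 23.4, 6.1, 5.0, 24.8, 10.8
Sorted: 5.0, 6.1, 7.7, 7.8, 10.8, 22.7, 23.4, 24.3, 24.8
Best 4: 5.0, 6.1, 7.7, 7.8
Average of best = 26.6 / 4 = 6.65
Raw index = 6.65 * 0.96 = 6.384
Handicap index = round(6.384, 1) = 6.4

6.4


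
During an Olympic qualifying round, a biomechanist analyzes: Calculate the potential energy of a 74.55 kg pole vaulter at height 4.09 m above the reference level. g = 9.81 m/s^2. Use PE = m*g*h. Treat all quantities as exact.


PE = m * g * h
PE = 74.55 * 9.81 * 4.09
PE = 731.3355 * 4.09 = 2991.1622 J

2991.1622 J


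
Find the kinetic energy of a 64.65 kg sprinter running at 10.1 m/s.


KE = 0.5 * m * v^2
KE = 0.5 * 64.65 * 10.1^2
KE = 0.5 * 64.65 * 102.01 = 3297.4733 J

3297.4733 J


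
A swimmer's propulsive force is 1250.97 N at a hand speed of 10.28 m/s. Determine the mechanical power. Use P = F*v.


P = F * v
P = 1250.97 * 10.28
P = 12859.9716 W

12859.9716 W


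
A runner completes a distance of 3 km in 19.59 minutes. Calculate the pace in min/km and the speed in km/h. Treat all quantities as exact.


Pace = time / distance = 19.59 min / 3 km = 6.53 min/km
Speed = distance / time_in_hours = 3 / 0.3265 hr
Speed = 9.1884 km/h

6.53 min/km, 9.1884 km/h


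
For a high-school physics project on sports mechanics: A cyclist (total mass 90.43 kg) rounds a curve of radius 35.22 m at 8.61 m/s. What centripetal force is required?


Fc = m * v^2 / r
v^2 = 8.61^2 = 74.1321
Fc = 90.43 * 74.1321 / 35.22
Fc = 6703.7658 / 35.22 = 190.3397 N

190.3397 N


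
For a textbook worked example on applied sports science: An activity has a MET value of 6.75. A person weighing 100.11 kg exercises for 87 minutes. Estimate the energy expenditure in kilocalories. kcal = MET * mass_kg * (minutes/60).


kcal = MET * mass * time_hr
Convert time: 87 min = 1.45 hr
kcal = 6.75 * 100.11 * 1.45
kcal = 979.8266 kcal

979.8266 kcal


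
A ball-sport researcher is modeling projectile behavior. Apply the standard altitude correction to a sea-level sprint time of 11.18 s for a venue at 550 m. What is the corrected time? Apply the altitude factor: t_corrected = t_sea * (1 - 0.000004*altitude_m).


Correction factor = 1 - 0.000004 * 550 = 0.9978
t_corrected = t_sea * factor = 11.18 * 0.9978
t_corrected = 11.1554 s

11.1554 s


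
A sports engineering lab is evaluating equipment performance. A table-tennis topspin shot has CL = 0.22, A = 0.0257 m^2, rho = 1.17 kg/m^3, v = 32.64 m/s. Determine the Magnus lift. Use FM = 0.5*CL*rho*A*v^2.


FM = 0.5 * CL * rho * A * v^2
FM = 0.5 * 0.22 * 1.17 * 0.0257 * 32.64^2
v^2 = 1065.3696
FM = 0.5 * 0.22 * 1.17 * 0.0257 * 1065.3696 = 3.5238 N

3.5238 N


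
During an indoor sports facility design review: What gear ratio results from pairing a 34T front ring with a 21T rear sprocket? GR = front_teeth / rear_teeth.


GR = front_teeth / rear_teeth
GR = 34 / 21
GR = 1.619

1.619


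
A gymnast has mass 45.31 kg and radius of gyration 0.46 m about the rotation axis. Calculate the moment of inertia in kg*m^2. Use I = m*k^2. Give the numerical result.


I = m * k^2
I = 45.31 * 0.46^2
I = 45.31 * 0.2116 = 9.5876 kg*m^2

9.5876 kg*m^2


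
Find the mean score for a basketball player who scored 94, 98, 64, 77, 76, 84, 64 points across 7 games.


Average = sum / n
Sum = 557
Average = 557 / 7 = 79.5714

79.5714


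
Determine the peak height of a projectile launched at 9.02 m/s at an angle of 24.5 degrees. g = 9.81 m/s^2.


H = (v*sin(theta))^2 / (2*g)
vy = v*sin(theta) = 9.02 * sin(24.5 deg) = 3.7405 m/s
H = vy^2 / (2*g) = 13.9916 / (2*9.81)
H = 13.9916 / 19.62 = 0.7131 m

0.7131 m


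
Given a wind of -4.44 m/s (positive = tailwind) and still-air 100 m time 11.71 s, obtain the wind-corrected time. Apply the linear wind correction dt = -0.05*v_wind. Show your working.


dt = -0.05 * v_wind = -0.05 * -4.44 = 0.222 s
t_corrected = t_still + dt = 11.71 + (0.222)
t_corrected = 11.932 s

11.932 s


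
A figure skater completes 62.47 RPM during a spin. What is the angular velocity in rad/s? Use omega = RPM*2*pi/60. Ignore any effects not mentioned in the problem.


omega = RPM * 2 * pi / 60
omega = 62.47 * 2 * 3.14159 / 60
omega = 392.5106 / 60 = 6.5418 rad/s

6.5418 rad/s


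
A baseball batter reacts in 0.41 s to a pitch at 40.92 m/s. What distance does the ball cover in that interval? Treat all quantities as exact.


d = v * t
d = 40.92 * 0.41
d = 16.7772 m

16.7772 m


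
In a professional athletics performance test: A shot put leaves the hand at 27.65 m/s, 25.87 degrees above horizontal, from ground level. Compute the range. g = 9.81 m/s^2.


R = v^2 * sin(2*theta) / g
Convert angle to radians: theta = 25.87 deg = 0.4515 rad
sin(2*theta) = sin(0.903) = 0.7852
R = 27.65^2 * 0.7852 / 9.81
R = 764.5225 * 0.7852 / 9.81 = 61.1937 m

61.1937 m


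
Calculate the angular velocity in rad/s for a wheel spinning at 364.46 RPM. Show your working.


omega = RPM * 2 * pi / 60
omega = 364.46 * 2 * 3.14159 / 60
omega = 2289.9697 / 60 = 38.1662 rad/s

38.1662 rad/s


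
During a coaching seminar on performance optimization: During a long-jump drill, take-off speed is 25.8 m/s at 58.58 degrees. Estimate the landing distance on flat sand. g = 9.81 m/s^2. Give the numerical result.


R = v^2 * sin(2*theta) / g
Convert angle to radians: theta = 58.58 deg = 1.0224 rad
sin(2*theta) = sin(2.0448) = 0.8897
R = 25.8^2 * 0.8897 / 9.81
R = 665.64 * 0.8897 / 9.81 = 60.3714 m

60.3714 m


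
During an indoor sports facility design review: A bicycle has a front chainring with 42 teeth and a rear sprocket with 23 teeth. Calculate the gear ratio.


GR = front_teeth / rear_teeth
GR = 42 / 23
GR = 1.8261

1.8261


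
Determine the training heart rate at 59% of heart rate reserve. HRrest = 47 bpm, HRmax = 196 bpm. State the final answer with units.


Target = HRrest + pct*(HRmax - HRrest)
Heart rate reserve = HRmax - HRrest = 196 - 47 = 149 bpm
Fraction = 59% = 0.59
Target = 47 + 0.59 * 149
Target = 47 + 87.91 = 134.91 bpm

134.91 bpm


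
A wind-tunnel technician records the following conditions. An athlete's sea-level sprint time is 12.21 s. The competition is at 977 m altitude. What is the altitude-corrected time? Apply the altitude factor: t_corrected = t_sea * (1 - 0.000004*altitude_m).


Correction factor = 1 - 0.000004 * 977 = 0.996092
t_corrected = t_sea * factor = 12.21 * 0.996092
t_corrected = 12.1623 s

12.1623 s


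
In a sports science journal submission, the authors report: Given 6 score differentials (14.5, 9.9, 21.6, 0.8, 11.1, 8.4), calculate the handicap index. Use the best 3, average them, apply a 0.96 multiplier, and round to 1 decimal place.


All differentials: 14.5, 9.9, 21.6, 0.8, 11.1, 8.4
Sorted: 0.8, 8.4, 9.9, 11.1, 14.5, 21.6
Best 3: 0.8, 8.4, 9.9
Average of best = 19.1 / 3 = 6.3667
Raw index = 6.3667 * 0.96 = 6.112
Handicap index = round(6.112, 1) = 6.1

6.1


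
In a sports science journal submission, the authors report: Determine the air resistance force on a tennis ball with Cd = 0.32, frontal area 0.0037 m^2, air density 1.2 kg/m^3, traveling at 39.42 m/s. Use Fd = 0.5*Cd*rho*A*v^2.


Fd = 0.5 * Cd * rho * A * v^2
Fd = 0.5 * 0.32 * 1.2 * 0.0037 * 39.42^2
v^2 = 1553.9364
Fd = 0.5 * 0.32 * 1.2 * 0.0037 * 1553.9364 = 1.1039 N

1.1039 N


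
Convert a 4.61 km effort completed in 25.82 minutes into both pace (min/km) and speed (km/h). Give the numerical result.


Pace = time / distance = 25.82 min / 4.61 km = 5.6009 min/km
Speed = distance / time_in_hours = 4.61 / 0.4303 hr
Speed = 10.7126 km/h

5.6009 min/km, 10.7126 km/h


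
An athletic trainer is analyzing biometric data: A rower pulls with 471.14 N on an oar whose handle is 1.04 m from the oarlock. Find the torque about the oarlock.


tau = F * d
tau = 471.14 * 1.04
tau = 489.9856 N*m

489.9856 N*m


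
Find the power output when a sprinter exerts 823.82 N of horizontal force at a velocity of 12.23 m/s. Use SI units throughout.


P = F * v
P = 823.82 * 12.23
P = 10075.3186 W

10075.3186 W


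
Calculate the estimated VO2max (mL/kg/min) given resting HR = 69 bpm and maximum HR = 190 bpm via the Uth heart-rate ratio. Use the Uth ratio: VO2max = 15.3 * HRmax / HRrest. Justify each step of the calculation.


VO2max = 15.3 * HRmax / HRrest
VO2max = 15.3 * 190 / 69
VO2max = 2907 / 69 = 42.1304 mL/kg/min

42.1304 mL/kg/min


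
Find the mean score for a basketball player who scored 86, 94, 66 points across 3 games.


Average = sum / n
Sum = 246
Average = 246 / 3 = 82

82


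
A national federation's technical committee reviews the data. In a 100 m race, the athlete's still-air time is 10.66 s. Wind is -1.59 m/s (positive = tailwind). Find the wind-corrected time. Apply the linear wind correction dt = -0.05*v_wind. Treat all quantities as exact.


dt = -0.05 * v_wind = -0.05 * -1.59 = 0.0795 s
t_corrected = t_still + dt = 10.66 + (0.0795)
t_corrected = 10.7395 s

10.7395 s


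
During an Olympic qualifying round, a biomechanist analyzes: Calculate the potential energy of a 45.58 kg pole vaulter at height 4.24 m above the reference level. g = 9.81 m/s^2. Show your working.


PE = m * g * h
PE = 45.58 * 9.81 * 4.24
PE = 447.1398 * 4.24 = 1895.8728 J

1895.8728 J


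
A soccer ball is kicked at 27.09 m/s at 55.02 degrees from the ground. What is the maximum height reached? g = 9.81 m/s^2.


H = (v*sin(theta))^2 / (2*g)
vy = v*sin(theta) = 27.09 * sin(55.02 deg) = 22.1963 m/s
H = vy^2 / (2*g) = 492.6736 / (2*9.81)
H = 492.6736 / 19.62 = 25.1108 m

25.1108 m


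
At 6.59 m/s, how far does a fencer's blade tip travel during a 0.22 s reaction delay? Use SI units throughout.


d = v * t
d = 6.59 * 0.22
d = 1.4498 m

1.4498 m


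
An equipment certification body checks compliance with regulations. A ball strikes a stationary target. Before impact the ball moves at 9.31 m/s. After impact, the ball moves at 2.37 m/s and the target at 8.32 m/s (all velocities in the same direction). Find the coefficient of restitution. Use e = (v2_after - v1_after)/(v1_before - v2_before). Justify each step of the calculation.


e = (v2_after - v1_after) / (v1_before - v2_before)
Numerator = 8.32 - 2.37 = 5.95
Denominator = 9.31 - 0 = 9.31
e = 5.95 / 9.31 = 0.6391

0.6391


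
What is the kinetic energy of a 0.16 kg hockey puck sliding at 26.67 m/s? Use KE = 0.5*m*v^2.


KE = 0.5 * m * v^2
KE = 0.5 * 0.16 * 26.67^2
KE = 0.5 * 0.16 * 711.2889 = 56.9031 J

56.9031 J


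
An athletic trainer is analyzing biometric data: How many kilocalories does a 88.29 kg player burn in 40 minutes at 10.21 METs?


kcal = MET * mass * time_hr
Convert time: 40 min = 0.6667 hr
kcal = 10.21 * 88.29 * 0.6667
kcal = 600.9606 kcal

600.9606 kcal


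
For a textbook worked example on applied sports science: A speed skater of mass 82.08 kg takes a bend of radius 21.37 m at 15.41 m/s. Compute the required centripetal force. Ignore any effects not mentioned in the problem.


Fc = m * v^2 / r
v^2 = 15.41^2 = 237.4681
Fc = 82.08 * 237.4681 / 21.37
Fc = 19491.3816 / 21.37 = 912.0909 N

912.0909 N


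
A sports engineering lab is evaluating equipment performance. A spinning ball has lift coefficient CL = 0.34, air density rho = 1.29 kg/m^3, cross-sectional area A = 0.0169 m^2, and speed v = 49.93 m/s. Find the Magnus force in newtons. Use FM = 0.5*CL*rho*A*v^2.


FM = 0.5 * CL * rho * A * v^2
FM = 0.5 * 0.34 * 1.29 * 0.0169 * 49.93^2
v^2 = 2493.0049
FM = 0.5 * 0.34 * 1.29 * 0.0169 * 2493.0049 = 9.2395 N

9.2395 N


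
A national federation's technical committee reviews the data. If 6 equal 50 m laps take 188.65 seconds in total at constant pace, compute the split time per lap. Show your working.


Split time = total_time / n_laps = 188.65 / 6
Split time = 31.4417 s per lap

31.4417 s


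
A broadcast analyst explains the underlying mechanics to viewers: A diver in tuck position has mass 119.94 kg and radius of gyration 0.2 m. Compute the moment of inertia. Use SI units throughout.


I = m * k^2
I = 119.94 * 0.2^2
I = 119.94 * 0.04 = 4.7976 kg*m^2

4.7976 kg*m^2


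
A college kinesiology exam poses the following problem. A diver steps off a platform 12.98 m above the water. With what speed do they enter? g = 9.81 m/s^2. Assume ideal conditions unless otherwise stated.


v = sqrt(2 * g * h)
v = sqrt(2 * 9.81 * 12.98)
v = sqrt(254.6676) = 15.9583 m/s

15.9583 m/s


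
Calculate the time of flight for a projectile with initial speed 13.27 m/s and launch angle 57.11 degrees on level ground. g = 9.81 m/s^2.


T = 2*v*sin(theta)/g
sin(theta) = sin(57.11 deg) = 0.8397
T = 2*13.27*0.8397 / 9.81
T = 22.286 / 9.81 = 2.2718 s

2.2718 s


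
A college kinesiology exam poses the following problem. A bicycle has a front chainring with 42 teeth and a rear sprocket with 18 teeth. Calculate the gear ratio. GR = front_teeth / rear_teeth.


GR = front_teeth / rear_teeth
GR = 42 / 18
GR = 2.3333

2.3333


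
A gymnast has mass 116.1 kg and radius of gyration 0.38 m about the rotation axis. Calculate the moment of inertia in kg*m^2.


I = m * k^2
I = 116.1 * 0.38^2
I = 116.1 * 0.1444 = 16.7648 kg*m^2

16.7648 kg*m^2


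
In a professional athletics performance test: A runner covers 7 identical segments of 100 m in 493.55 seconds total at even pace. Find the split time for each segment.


Split time = total_time / n_laps = 493.55 / 7
Split time = 70.5071 s per lap

70.5071 s


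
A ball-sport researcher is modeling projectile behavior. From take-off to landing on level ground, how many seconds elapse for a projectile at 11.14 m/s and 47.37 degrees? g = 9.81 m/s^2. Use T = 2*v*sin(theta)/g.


T = 2*v*sin(theta)/g
sin(theta) = sin(47.37 deg) = 0.7357
T = 2*11.14*0.7357 / 9.81
T = 16.3923 / 9.81 = 1.671 s

1.671 s


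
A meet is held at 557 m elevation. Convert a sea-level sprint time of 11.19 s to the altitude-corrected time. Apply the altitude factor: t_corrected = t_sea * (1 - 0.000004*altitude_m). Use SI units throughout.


Correction factor = 1 - 0.000004 * 557 = 0.997772
t_corrected = t_sea * factor = 11.19 * 0.997772
t_corrected = 11.1651 s

11.1651 s


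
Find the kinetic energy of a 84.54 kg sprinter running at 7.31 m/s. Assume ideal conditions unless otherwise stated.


KE = 0.5 * m * v^2
KE = 0.5 * 84.54 * 7.31^2
KE = 0.5 * 84.54 * 53.4361 = 2258.7439 J

2258.7439 J


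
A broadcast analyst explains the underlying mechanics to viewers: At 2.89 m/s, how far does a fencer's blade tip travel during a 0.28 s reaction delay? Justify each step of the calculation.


d = v * t
d = 2.89 * 0.28
d = 0.8092 m

0.8092 m


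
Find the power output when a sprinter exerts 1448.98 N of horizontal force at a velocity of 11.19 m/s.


P = F * v
P = 1448.98 * 11.19
P = 16214.0862 W

16214.0862 W


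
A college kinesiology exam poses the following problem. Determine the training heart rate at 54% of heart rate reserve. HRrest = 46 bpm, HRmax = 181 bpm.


Target = HRrest + pct*(HRmax - HRrest)
Heart rate reserve = HRmax - HRrest = 181 - 46 = 135 bpm
Fraction = 54% = 0.54
Target = 46 + 0.54 * 135
Target = 46 + 72.9 = 118.9 bpm

118.9 bpm


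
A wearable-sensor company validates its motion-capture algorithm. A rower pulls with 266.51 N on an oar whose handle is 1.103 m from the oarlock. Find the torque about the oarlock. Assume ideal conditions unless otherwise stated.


tau = F * d
tau = 266.51 * 1.103
tau = 293.9605 N*m

293.9605 N*m


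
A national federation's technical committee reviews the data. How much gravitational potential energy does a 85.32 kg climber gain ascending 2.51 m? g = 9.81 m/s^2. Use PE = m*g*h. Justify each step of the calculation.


PE = m * g * h
PE = 85.32 * 9.81 * 2.51
PE = 836.9892 * 2.51 = 2100.8429 J

2100.8429 J


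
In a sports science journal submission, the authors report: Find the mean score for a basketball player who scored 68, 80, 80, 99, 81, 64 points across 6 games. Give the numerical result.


Average = sum / n
Sum = 472
Average = 472 / 6 = 78.6667

78.6667


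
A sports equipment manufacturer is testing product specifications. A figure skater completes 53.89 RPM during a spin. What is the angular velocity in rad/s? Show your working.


omega = RPM * 2 * pi / 60
omega = 53.89 * 2 * 3.14159 / 60
omega = 338.6009 / 60 = 5.6433 rad/s

5.6433 rad/s


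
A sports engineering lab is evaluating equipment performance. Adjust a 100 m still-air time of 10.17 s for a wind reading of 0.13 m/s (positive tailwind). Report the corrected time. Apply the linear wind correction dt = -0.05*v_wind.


dt = -0.05 * v_wind = -0.05 * 0.13 = -0.0065 s
t_corrected = t_still + dt = 10.17 + (-0.0065)
t_corrected = 10.1635 s

10.1635 s


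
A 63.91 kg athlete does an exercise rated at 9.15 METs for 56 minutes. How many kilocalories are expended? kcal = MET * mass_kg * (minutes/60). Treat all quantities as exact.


kcal = MET * mass * time_hr
Convert time: 56 min = 0.9333 hr
kcal = 9.15 * 63.91 * 0.9333
kcal = 545.7914 kcal

545.7914 kcal


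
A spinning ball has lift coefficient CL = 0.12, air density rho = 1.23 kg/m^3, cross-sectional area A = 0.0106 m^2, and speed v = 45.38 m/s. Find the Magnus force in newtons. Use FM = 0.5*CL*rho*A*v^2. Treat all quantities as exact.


FM = 0.5 * CL * rho * A * v^2
FM = 0.5 * 0.12 * 1.23 * 0.0106 * 45.38^2
v^2 = 2059.3444
FM = 0.5 * 0.12 * 1.23 * 0.0106 * 2059.3444 = 1.611 N

1.611 N


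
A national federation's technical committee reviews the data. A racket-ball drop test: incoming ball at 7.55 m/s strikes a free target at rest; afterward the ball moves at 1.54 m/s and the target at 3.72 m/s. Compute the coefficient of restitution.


e = (v2_after - v1_after) / (v1_before - v2_before)
Numerator = 3.72 - 1.54 = 2.18
Denominator = 7.55 - 0 = 7.55
e = 2.18 / 7.55 = 0.2887

0.2887


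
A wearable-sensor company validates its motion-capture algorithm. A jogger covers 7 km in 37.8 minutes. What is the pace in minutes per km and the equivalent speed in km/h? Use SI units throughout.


Pace = time / distance = 37.8 min / 7 km = 5.4 min/km
Speed = distance / time_in_hours = 7 / 0.63 hr
Speed = 11.1111 km/h

5.4 min/km, 11.1111 km/h


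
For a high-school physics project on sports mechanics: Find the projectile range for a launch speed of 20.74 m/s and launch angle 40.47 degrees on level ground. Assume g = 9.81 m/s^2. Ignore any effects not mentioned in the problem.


R = v^2 * sin(2*theta) / g
Convert angle to radians: theta = 40.47 deg = 0.7063 rad
sin(2*theta) = sin(1.4127) = 0.9875
R = 20.74^2 * 0.9875 / 9.81
R = 430.1476 * 0.9875 / 9.81 = 43.3008 m

43.3008 m


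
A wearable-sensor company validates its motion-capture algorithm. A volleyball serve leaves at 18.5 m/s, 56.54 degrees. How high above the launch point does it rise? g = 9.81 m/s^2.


H = (v*sin(theta))^2 / (2*g)
vy = v*sin(theta) = 18.5 * sin(56.54 deg) = 15.434 m/s
H = vy^2 / (2*g) = 238.2087 / (2*9.81)
H = 238.2087 / 19.62 = 12.1411 m

12.1411 m


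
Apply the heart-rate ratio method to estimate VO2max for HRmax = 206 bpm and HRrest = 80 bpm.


VO2max = 15.3 * HRmax / HRrest
VO2max = 15.3 * 206 / 80
VO2max = 3151.8 / 80 = 39.3975 mL/kg/min

39.3975 mL/kg/min


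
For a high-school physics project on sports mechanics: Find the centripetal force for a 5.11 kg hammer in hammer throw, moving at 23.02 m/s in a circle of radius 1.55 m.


Fc = m * v^2 / r
v^2 = 23.02^2 = 529.9204
Fc = 5.11 * 529.9204 / 1.55
Fc = 2707.8932 / 1.55 = 1747.0279 N

1747.0279 N


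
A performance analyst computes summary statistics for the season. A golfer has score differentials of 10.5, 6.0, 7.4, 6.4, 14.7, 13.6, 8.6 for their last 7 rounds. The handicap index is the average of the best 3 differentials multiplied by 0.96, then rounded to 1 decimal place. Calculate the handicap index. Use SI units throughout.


All differentials: 10.5, 6.0, 7.4, 6.4, 14.7, 13.6, 8.6
Sorted: 6.0, 6.4, 7.4, 8.6, 10.5, 13.6, 14.7
Best 3: 6.0, 6.4, 7.4
Average of best = 19.8 / 3 = 6.6
Raw index = 6.6 * 0.96 = 6.336
Handicap index = round(6.336, 1) = 6.3

6.3


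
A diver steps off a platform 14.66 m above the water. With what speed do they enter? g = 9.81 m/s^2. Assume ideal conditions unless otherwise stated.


v = sqrt(2 * g * h)
v = sqrt(2 * 9.81 * 14.66)
v = sqrt(287.6292) = 16.9596 m/s

16.9596 m/s


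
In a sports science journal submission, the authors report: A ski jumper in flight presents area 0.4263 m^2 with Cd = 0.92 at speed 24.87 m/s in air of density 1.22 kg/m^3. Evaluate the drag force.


Fd = 0.5 * Cd * rho * A * v^2
Fd = 0.5 * 0.92 * 1.22 * 0.4263 * 24.87^2
v^2 = 618.5169
Fd = 0.5 * 0.92 * 1.22 * 0.4263 * 618.5169 = 147.9737 N

147.9737 N


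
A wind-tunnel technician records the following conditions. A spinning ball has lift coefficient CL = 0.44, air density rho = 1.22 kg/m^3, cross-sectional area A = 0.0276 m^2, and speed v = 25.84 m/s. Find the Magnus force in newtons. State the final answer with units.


FM = 0.5 * CL * rho * A * v^2
FM = 0.5 * 0.44 * 1.22 * 0.0276 * 25.84^2
v^2 = 667.7056
FM = 0.5 * 0.44 * 1.22 * 0.0276 * 667.7056 = 4.9463 N

4.9463 N


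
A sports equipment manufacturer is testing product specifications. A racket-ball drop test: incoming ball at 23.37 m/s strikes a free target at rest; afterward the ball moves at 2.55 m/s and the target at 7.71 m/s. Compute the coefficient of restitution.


e = (v2_after - v1_after) / (v1_before - v2_before)
Numerator = 7.71 - 2.55 = 5.16
Denominator = 23.37 - 0 = 23.37
e = 5.16 / 23.37 = 0.2208

0.2208


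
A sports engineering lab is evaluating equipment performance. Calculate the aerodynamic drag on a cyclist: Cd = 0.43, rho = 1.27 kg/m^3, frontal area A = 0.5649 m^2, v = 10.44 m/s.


Fd = 0.5 * Cd * rho * A * v^2
Fd = 0.5 * 0.43 * 1.27 * 0.5649 * 10.44^2
v^2 = 108.9936
Fd = 0.5 * 0.43 * 1.27 * 0.5649 * 108.9936 = 16.8118 N

16.8118 N


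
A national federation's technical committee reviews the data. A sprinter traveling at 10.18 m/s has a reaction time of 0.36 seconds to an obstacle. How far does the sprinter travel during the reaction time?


d = v * t
d = 10.18 * 0.36
d = 3.6648 m

3.6648 m


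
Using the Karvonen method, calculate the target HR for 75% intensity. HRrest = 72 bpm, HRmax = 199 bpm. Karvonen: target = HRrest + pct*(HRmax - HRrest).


Target = HRrest + pct*(HRmax - HRrest)
Heart rate reserve = HRmax - HRrest = 199 - 72 = 127 bpm
Fraction = 75% = 0.75
Target = 72 + 0.75 * 127
Target = 72 + 95.25 = 167.25 bpm

167.25 bpm


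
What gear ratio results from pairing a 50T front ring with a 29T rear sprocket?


GR = front_teeth / rear_teeth
GR = 50 / 29
GR = 1.7241

1.7241


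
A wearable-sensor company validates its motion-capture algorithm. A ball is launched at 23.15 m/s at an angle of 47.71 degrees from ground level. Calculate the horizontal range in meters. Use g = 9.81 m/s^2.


R = v^2 * sin(2*theta) / g
Convert angle to radians: theta = 47.71 deg = 0.8327 rad
sin(2*theta) = sin(1.6654) = 0.9955
R = 23.15^2 * 0.9955 / 9.81
R = 535.9225 * 0.9955 / 9.81 = 54.386 m

54.386 m


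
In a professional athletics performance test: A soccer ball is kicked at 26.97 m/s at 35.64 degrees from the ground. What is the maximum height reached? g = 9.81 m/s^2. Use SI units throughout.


H = (v*sin(theta))^2 / (2*g)
vy = v*sin(theta) = 26.97 * sin(35.64 deg) = 15.7152 m/s
H = vy^2 / (2*g) = 246.9663 / (2*9.81)
H = 246.9663 / 19.62 = 12.5875 m

12.5875 m


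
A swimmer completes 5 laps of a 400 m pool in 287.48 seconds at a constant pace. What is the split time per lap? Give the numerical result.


Split time = total_time / n_laps = 287.48 / 5
Split time = 57.496 s per lap

57.496 s


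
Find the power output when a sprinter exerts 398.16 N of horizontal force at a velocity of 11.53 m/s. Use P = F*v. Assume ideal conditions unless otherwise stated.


P = F * v
P = 398.16 * 11.53
P = 4590.7848 W

4590.7848 W


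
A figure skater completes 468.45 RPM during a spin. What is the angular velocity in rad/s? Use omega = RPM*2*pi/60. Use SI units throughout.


omega = RPM * 2 * pi / 60
omega = 468.45 * 2 * 3.14159 / 60
omega = 2943.3582 / 60 = 49.056 rad/s

49.056 rad/s


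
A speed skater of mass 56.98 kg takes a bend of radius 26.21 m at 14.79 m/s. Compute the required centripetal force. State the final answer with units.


Fc = m * v^2 / r
v^2 = 14.79^2 = 218.7441
Fc = 56.98 * 218.7441 / 26.21
Fc = 12464.0388 / 26.21 = 475.5452 N

475.5452 N


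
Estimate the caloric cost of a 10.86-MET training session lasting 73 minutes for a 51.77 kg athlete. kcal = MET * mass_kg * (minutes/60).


kcal = MET * mass * time_hr
Convert time: 73 min = 1.2167 hr
kcal = 10.86 * 51.77 * 1.2167
kcal = 684.037 kcal

684.037 kcal


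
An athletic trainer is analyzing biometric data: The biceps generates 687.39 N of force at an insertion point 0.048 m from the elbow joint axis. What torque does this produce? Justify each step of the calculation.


tau = F * d
tau = 687.39 * 0.048
tau = 32.9947 N*m

32.9947 N*m


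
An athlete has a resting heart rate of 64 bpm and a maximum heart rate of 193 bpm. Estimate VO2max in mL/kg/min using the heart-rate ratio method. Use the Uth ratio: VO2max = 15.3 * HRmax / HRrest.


VO2max = 15.3 * HRmax / HRrest
VO2max = 15.3 * 193 / 64
VO2max = 2952.9 / 64 = 46.1391 mL/kg/min

46.1391 mL/kg/min


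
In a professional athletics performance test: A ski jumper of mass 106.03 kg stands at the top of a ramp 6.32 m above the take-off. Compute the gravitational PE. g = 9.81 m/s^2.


PE = m * g * h
PE = 106.03 * 9.81 * 6.32
PE = 1040.1543 * 6.32 = 6573.7752 J

6573.7752 J


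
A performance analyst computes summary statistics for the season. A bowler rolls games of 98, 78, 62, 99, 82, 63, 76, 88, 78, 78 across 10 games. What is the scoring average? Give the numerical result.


Average = sum / n
Sum = 802
Average = 802 / 10 = 80.2

80.2


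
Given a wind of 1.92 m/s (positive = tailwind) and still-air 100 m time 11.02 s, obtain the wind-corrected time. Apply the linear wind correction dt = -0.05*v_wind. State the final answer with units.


dt = -0.05 * v_wind = -0.05 * 1.92 = -0.096 s
t_corrected = t_still + dt = 11.02 + (-0.096)
t_corrected = 10.924 s

10.924 s


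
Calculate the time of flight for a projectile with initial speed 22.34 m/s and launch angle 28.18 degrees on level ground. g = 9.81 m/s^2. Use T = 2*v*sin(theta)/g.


T = 2*v*sin(theta)/g
sin(theta) = sin(28.18 deg) = 0.4722
T = 2*22.34*0.4722 / 9.81
T = 21.0998 / 9.81 = 2.1508 s

2.1508 s


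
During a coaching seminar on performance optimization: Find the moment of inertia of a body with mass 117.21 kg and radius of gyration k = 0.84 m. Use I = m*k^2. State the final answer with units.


I = m * k^2
I = 117.21 * 0.84^2
I = 117.21 * 0.7056 = 82.7034 kg*m^2

82.7034 kg*m^2


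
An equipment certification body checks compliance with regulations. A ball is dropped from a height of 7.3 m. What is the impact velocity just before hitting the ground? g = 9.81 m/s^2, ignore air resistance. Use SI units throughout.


v = sqrt(2 * g * h)
v = sqrt(2 * 9.81 * 7.3)
v = sqrt(143.226) = 11.9677 m/s

11.9677 m/s


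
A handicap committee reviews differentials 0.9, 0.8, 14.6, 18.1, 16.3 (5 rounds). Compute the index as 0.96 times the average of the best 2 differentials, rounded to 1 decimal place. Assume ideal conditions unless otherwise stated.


All differentials: 0.9, 0.8, 14.6, 18.1, 16.3
Sorted: 0.8, 0.9, 14.6, 16.3, 18.1
Best 2: 0.8, 0.9
Average of best = 1.7 / 2 = 0.85
Raw index = 0.85 * 0.96 = 0.816
Handicap index = round(0.816, 1) = 0.8

0.8


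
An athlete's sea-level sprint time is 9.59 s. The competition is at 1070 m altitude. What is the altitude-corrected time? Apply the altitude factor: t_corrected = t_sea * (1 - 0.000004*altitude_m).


Correction factor = 1 - 0.000004 * 1070 = 0.99572
t_corrected = t_sea * factor = 9.59 * 0.99572
t_corrected = 9.549 s

9.549 s


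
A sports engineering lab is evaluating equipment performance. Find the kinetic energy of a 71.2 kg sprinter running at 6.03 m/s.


KE = 0.5 * m * v^2
KE = 0.5 * 71.2 * 6.03^2
KE = 0.5 * 71.2 * 36.3609 = 1294.448 J

1294.448 J


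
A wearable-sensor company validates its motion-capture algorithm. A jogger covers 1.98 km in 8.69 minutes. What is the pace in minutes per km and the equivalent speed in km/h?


Pace = time / distance = 8.69 min / 1.98 km = 4.3889 min/km
Speed = distance / time_in_hours = 1.98 / 0.1448 hr
Speed = 13.6709 km/h

4.3889 min/km, 13.6709 km/h


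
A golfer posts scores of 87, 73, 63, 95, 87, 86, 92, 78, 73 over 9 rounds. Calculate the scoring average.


Average = sum / n
Sum = 734
Average = 734 / 9 = 81.5556

81.5556


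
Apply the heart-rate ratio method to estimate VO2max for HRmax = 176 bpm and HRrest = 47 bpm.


VO2max = 15.3 * HRmax / HRrest
VO2max = 15.3 * 176 / 47
VO2max = 2692.8 / 47 = 57.2936 mL/kg/min

57.2936 mL/kg/min


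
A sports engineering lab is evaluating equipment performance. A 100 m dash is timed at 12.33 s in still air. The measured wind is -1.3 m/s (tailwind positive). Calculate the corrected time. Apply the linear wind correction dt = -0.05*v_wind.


dt = -0.05 * v_wind = -0.05 * -1.3 = 0.065 s
t_corrected = t_still + dt = 12.33 + (0.065)
t_corrected = 12.395 s

12.395 s
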